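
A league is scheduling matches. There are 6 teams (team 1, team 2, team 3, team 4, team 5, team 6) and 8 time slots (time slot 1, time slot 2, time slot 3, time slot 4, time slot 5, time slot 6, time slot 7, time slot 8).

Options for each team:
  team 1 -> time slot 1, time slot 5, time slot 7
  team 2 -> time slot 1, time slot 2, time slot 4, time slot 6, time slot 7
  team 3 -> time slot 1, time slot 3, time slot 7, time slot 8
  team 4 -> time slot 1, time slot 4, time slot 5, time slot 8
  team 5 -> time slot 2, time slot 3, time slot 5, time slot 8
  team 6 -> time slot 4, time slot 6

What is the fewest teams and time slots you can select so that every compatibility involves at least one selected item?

6

A maximum matching has 6 edges (e.g. team 1–time slot 5, team 2–time slot 1, team 3–time slot 7, team 4–time slot 8, team 5–time slot 2, team 6–time slot 4).
By König's theorem the minimum vertex cover has the same size. One such cover is {team 1, team 2, team 3, team 4, team 5, team 6}.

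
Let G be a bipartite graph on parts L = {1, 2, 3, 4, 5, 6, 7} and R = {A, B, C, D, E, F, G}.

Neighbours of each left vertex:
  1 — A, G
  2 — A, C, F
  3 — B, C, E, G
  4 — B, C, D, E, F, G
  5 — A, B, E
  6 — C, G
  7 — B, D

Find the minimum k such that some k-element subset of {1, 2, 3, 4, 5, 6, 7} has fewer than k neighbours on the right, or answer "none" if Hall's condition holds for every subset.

A matching saturating every left vertex exists, for instance 1→A, 2→F, 3→C, 4→D, 5→E, 6→G, 7→B.
By Hall's marriage theorem, this means |N(S)| ≥ |S| for every subset S, so no violating subset exists.

none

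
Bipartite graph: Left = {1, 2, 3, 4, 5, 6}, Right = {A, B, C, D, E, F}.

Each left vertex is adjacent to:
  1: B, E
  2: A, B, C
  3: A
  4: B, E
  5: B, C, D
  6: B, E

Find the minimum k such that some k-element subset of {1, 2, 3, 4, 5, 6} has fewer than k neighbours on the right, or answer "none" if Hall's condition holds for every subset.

3

Take S = {1, 4, 6}. Its neighbourhood is {B, E}, so |N(S)| = 2 < |S| = 3.
Every subset of size less than 3 has at least as many neighbours as members, so 3 is the minimum.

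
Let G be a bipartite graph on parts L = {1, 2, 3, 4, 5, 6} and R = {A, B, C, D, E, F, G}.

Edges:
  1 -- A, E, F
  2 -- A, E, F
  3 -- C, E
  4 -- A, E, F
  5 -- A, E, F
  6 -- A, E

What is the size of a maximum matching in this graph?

4

One maximum matching: 1-A, 2-F, 3-C, 4-E.
The set {1, 2, 4, 5, 6} has only 3 neighbours ({A, E, F}), so by Hall's theorem at most 4 of the 6 left vertices can be matched.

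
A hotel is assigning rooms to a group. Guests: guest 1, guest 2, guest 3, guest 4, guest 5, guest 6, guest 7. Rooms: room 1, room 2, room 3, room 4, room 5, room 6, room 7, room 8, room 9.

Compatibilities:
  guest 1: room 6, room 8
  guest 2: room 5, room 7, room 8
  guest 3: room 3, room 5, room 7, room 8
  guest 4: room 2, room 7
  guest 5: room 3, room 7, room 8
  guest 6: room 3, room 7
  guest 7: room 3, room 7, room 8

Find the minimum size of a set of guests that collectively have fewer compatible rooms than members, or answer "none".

Take S = {guest 2, guest 3, guest 5, guest 6, guest 7}. Its neighbourhood is {room 3, room 5, room 7, room 8}, so |N(S)| = 4 < |S| = 5.
Every subset of size less than 5 has at least as many neighbours as members, so 5 is the minimum.

5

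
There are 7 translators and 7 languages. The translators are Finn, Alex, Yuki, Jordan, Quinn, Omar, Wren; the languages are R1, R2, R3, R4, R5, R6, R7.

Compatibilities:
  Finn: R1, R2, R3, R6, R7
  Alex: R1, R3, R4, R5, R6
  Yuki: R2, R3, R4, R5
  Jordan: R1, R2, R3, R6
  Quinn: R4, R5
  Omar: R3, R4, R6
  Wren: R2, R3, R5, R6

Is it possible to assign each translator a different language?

For example, pair Finn–R7, Alex–R1, Yuki–R5, Jordan–R2, Quinn–R4, Omar–R6, Wren–R3.
Every translator is matched, so this is a perfect matching.

Yes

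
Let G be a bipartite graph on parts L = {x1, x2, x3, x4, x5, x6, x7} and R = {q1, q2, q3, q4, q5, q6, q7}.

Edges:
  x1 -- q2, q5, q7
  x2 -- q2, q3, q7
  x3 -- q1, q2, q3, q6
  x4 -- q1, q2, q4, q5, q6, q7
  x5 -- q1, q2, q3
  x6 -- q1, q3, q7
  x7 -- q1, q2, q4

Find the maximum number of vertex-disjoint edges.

7

One maximum matching: x1–q5, x2–q7, x3–q6, x4–q4, x5–q1, x6–q3, x7–q2.
This saturates every left vertex, so 7 is the maximum.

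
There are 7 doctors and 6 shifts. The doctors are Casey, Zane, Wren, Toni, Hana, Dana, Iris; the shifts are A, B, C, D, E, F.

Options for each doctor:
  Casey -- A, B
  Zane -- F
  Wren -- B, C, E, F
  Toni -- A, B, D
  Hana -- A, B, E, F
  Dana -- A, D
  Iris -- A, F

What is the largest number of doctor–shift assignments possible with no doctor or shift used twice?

One maximum matching: Casey-A, Zane-F, Wren-C, Toni-B, Hana-E, Dana-D.
The set {Casey, Zane, Toni, Dana, Iris} has only 4 neighbours ({A, B, D, F}), so by Hall's theorem at most 6 of the 7 doctors can be matched.

6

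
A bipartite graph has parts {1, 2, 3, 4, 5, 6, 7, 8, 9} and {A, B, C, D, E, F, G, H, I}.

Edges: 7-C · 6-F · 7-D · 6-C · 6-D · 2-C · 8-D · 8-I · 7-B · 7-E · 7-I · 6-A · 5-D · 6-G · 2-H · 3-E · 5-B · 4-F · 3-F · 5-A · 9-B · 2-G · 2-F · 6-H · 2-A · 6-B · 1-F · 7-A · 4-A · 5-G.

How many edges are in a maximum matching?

A valid assignment of size 9: 1–F, 2–C, 3–E, 4–A, 5–G, 6–H, 7–D, 8–I, 9–B.
This saturates every left vertex, so 9 is the maximum.

9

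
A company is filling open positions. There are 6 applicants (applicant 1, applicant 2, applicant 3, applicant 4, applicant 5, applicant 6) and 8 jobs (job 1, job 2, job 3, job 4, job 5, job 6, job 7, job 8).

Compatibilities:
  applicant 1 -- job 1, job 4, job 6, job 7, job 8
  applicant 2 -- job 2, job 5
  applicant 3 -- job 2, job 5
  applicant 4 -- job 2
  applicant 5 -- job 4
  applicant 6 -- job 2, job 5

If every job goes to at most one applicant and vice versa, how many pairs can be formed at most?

A valid assignment of size 4: applicant 1-job 7, applicant 2-job 5, applicant 3-job 2, applicant 5-job 4.
The set {applicant 2, applicant 3, applicant 4, applicant 6} has only 2 neighbours ({job 2, job 5}), so by Hall's theorem at most 4 of the 6 applicants can be matched.

4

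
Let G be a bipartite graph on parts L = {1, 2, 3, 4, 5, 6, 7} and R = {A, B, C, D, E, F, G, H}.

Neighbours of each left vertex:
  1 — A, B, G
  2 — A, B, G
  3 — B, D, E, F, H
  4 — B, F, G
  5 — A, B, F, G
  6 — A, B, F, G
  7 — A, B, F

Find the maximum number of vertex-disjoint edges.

5

A valid assignment of size 5: 1–A, 2–G, 3–E, 4–F, 5–B.
The set {1, 2, 4, 5, 6, 7} has only 4 neighbours ({A, B, F, G}), so by Hall's theorem at most 5 of the 7 left vertices can be matched.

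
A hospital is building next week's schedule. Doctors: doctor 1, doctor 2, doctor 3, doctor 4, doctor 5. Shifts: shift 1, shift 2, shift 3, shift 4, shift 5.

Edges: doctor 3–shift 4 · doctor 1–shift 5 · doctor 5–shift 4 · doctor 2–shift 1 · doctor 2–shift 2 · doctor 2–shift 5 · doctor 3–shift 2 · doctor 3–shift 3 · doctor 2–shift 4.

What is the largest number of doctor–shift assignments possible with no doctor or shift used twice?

4

For example, pair doctor 1→shift 5, doctor 2→shift 2, doctor 3→shift 3, doctor 5→shift 4.
The set {doctor 4} has only 0 neighbours (∅), so by Hall's theorem at most 4 of the 5 doctors can be matched.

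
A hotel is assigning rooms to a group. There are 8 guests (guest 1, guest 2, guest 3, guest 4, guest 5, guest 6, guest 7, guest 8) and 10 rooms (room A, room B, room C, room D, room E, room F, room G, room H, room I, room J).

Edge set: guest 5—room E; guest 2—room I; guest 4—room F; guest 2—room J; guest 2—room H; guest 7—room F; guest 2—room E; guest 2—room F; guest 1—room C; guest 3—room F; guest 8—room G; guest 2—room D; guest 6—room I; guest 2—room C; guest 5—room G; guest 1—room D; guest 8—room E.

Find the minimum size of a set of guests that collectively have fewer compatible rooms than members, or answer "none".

Take S = {guest 3, guest 4}. Its neighbourhood is {room F}, so |N(S)| = 1 < |S| = 2.
No single vertex violates Hall's condition since each has at least one neighbour, so 2 is the minimum.

2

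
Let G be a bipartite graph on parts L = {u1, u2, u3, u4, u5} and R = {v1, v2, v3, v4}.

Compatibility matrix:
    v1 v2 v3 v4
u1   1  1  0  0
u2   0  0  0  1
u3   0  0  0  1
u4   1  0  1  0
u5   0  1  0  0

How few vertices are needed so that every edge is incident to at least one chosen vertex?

4

A maximum matching has 4 edges (e.g. u1–v1, u2–v4, u4–v3, u5–v2).
By König's theorem the minimum vertex cover has the same size. One such cover is {u1, u4, u5, v4}.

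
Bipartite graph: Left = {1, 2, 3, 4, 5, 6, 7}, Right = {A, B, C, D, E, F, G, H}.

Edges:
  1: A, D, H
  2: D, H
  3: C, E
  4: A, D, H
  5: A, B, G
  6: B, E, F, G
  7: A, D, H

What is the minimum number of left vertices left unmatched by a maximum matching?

1

One maximum matching: 1→A, 2→H, 3→E, 4→D, 5→G, 6→B.
The set {1, 2, 4, 7} has only 3 neighbours ({A, D, H}), so by Hall's theorem at most 6 of the 7 left vertices can be matched.
That matches 6 of the 7, leaving 1 unmatched; no matching can do better.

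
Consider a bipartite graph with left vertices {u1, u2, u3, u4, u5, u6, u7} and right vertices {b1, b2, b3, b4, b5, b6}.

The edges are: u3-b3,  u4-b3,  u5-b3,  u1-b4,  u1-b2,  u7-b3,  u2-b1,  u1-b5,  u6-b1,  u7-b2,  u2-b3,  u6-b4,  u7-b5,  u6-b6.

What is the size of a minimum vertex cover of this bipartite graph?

The 5 edges u1–b5, u2–b1, u3–b3, u6–b6, u7–b2 form a matching, so any vertex cover needs at least 5 vertices (one per matched edge).
Conversely {u1, u2, u6, u7, b3} meets every edge and has exactly 5 vertices, so 5 is optimal.

5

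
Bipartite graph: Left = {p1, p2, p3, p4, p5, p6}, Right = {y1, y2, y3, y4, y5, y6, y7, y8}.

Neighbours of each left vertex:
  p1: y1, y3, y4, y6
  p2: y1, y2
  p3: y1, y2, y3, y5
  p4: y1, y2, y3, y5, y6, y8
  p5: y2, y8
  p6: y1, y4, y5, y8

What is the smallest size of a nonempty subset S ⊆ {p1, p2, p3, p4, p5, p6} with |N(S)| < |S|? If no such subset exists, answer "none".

none

A matching saturating every left vertex exists, for instance p1→y3, p2→y2, p3→y5, p4→y6, p5→y8, p6→y1.
By Hall's marriage theorem, this means |N(S)| ≥ |S| for every subset S, so no violating subset exists.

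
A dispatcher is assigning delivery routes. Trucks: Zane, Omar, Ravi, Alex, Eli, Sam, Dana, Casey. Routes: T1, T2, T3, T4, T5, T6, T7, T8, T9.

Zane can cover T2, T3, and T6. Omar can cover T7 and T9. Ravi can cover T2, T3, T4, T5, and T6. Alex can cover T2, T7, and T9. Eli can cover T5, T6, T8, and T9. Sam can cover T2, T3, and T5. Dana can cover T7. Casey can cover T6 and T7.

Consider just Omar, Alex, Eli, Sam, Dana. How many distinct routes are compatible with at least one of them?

The union of neighbours of {Omar, Alex, Eli, Sam, Dana} is {T2, T3, T5, T6, T7, T8, T9}, which has 7 elements.
Since |N(S)| = 7 ≥ |S| = 5, Hall's condition holds for this subset.

7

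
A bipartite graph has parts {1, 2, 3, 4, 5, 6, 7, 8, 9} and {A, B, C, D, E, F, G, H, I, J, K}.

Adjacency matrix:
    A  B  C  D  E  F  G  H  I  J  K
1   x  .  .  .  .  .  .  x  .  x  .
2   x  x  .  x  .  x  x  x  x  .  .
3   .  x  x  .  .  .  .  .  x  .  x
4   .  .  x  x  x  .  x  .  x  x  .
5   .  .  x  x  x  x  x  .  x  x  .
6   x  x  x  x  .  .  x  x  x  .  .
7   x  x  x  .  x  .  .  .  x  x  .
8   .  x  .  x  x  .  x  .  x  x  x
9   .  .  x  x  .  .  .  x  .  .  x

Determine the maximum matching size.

For example, pair 1-H, 2-G, 3-B, 4-E, 5-F, 6-A, 7-J, 8-K, 9-C.
This saturates every left vertex, so 9 is the maximum.

9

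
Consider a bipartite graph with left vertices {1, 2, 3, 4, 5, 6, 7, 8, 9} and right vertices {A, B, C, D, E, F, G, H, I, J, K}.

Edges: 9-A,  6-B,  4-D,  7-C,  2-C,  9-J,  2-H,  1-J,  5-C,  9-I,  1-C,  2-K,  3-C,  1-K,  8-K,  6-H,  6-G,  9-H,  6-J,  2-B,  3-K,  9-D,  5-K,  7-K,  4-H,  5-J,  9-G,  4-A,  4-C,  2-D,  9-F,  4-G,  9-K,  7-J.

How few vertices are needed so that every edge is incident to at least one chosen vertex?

7

The 7 edges 1–C, 2–H, 3–K, 4–A, 5–J, 6–B, 9–G form a matching, so any vertex cover needs at least 7 vertices (one per matched edge).
Conversely {2, 4, 6, 9, C, J, K} meets every edge and has exactly 7 vertices, so 7 is optimal.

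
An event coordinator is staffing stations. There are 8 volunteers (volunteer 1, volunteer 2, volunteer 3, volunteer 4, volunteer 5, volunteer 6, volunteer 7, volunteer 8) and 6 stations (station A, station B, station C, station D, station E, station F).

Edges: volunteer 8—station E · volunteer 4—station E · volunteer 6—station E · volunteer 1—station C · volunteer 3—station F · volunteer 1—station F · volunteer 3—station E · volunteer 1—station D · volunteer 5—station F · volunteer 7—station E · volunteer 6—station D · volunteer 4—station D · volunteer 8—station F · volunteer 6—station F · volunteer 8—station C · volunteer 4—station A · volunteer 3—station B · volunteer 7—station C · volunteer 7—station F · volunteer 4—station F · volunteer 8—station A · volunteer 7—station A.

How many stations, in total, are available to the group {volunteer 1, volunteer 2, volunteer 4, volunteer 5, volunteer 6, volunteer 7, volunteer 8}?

5

The union of neighbours of {volunteer 1, volunteer 2, volunteer 4, volunteer 5, volunteer 6, volunteer 7, volunteer 8} is {station A, station C, station D, station E, station F}, which has 5 elements.
Since |N(S)| = 5 < |S| = 7, Hall's condition fails for this subset.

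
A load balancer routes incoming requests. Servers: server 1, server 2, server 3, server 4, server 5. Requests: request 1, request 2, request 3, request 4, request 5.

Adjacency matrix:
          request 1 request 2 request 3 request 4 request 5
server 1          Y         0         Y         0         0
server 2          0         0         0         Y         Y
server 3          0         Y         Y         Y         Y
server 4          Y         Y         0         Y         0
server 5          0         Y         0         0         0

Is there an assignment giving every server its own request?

Yes

A valid assignment of size 5: server 1-request 1, server 2-request 5, server 3-request 3, server 4-request 4, server 5-request 2.
All 5 servers are covered.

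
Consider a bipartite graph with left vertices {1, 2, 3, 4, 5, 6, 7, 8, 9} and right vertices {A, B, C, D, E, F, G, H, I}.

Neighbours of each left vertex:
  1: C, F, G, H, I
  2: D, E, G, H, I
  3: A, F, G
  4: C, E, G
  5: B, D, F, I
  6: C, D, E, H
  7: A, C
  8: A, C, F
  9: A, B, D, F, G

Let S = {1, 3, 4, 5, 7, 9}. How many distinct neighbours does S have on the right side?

The union of neighbours of {1, 3, 4, 5, 7, 9} is {A, B, C, D, E, F, G, H, I}, which has 9 elements.
Since |N(S)| = 9 ≥ |S| = 6, Hall's condition holds for this subset.

9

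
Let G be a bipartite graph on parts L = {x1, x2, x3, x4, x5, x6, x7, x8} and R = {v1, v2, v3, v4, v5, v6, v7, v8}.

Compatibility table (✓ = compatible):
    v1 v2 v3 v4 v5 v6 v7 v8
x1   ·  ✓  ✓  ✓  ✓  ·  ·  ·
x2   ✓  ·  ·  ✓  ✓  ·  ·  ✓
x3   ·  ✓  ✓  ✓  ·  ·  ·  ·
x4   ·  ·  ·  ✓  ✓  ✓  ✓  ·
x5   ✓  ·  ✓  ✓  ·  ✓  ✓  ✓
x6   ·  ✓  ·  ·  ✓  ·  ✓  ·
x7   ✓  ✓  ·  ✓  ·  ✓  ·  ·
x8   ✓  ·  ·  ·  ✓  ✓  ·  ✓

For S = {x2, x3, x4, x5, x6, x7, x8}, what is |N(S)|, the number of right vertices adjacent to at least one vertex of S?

The union of neighbours of {x2, x3, x4, x5, x6, x7, x8} is {v1, v2, v3, v4, v5, v6, v7, v8}, which has 8 elements.
Since |N(S)| = 8 ≥ |S| = 7, Hall's condition holds for this subset.

8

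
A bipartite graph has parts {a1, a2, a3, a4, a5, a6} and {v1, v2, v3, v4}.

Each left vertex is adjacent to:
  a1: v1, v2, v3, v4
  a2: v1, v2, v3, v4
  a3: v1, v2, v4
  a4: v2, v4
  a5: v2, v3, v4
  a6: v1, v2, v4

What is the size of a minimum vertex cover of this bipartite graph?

A maximum matching has 4 edges (e.g. a1–v3, a2–v4, a3–v1, a4–v2).
By König's theorem the minimum vertex cover has the same size. One such cover is {v1, v2, v3, v4}.

4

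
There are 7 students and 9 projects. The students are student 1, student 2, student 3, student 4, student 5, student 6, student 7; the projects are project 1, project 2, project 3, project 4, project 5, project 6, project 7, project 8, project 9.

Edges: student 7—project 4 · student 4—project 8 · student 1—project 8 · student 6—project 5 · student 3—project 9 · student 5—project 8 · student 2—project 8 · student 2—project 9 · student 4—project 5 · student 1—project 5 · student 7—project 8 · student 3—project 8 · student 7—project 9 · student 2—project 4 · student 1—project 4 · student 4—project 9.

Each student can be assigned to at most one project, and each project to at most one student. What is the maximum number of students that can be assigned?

One maximum matching: student 1-project 5, student 2-project 4, student 3-project 8, student 4-project 9.
The set {student 1, student 2, student 3, student 4, student 5, student 6, student 7} has only 4 neighbours ({project 4, project 5, project 8, project 9}), so by Hall's theorem at most 4 of the 7 students can be matched.

4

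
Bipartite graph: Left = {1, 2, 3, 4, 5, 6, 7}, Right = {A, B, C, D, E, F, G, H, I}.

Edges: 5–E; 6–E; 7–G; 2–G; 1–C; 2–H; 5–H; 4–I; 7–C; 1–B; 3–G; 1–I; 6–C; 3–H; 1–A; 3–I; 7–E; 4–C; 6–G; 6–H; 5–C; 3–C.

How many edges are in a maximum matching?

6

A valid assignment of size 6: 1-B, 2-H, 3-G, 4-I, 5-C, 6-E.
The set {2, 3, 4, 5, 6, 7} has only 5 neighbours ({C, E, G, H, I}), so by Hall's theorem at most 6 of the 7 left vertices can be matched.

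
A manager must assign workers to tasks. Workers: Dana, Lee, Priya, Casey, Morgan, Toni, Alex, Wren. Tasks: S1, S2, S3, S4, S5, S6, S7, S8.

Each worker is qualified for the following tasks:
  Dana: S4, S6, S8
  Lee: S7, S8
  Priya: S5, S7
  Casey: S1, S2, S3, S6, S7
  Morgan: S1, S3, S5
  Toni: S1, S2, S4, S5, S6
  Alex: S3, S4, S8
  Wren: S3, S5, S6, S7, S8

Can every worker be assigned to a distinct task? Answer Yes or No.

Yes

For example, pair Dana→S4, Lee→S8, Priya→S5, Casey→S2, Morgan→S1, Toni→S6, Alex→S3, Wren→S7.
Every worker is matched, so this is a perfect matching.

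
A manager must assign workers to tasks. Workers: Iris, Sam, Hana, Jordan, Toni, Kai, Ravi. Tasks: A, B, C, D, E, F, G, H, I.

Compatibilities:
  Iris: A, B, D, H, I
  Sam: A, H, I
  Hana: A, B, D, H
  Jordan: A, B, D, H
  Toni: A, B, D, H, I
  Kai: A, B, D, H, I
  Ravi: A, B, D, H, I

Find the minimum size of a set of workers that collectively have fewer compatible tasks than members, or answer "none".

Take S = {Iris, Sam, Hana, Jordan, Toni, Kai}. Its neighbourhood is {A, B, D, H, I}, so |N(S)| = 5 < |S| = 6.
Every subset of size less than 6 has at least as many neighbours as members, so 6 is the minimum.

6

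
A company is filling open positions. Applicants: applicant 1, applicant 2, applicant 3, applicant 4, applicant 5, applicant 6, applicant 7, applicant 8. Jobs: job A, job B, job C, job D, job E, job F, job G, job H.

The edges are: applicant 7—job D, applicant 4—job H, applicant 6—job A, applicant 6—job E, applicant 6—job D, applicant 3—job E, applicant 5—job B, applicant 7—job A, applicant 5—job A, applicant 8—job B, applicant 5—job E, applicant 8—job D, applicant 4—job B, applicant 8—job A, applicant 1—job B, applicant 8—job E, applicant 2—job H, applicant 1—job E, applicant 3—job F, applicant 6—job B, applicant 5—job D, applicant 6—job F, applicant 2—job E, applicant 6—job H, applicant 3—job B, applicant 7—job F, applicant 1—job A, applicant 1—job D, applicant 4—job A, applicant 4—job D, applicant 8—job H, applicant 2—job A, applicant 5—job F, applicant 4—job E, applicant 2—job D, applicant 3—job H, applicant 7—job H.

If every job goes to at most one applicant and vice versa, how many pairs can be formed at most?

A valid assignment of size 6: applicant 1-job B, applicant 2-job A, applicant 3-job E, applicant 4-job H, applicant 5-job D, applicant 6-job F.
The set {applicant 1, applicant 2, applicant 3, applicant 4, applicant 5, applicant 6, applicant 7, applicant 8} has only 6 neighbours ({job A, job B, job D, job E, job F, job H}), so by Hall's theorem at most 6 of the 8 applicants can be matched.

6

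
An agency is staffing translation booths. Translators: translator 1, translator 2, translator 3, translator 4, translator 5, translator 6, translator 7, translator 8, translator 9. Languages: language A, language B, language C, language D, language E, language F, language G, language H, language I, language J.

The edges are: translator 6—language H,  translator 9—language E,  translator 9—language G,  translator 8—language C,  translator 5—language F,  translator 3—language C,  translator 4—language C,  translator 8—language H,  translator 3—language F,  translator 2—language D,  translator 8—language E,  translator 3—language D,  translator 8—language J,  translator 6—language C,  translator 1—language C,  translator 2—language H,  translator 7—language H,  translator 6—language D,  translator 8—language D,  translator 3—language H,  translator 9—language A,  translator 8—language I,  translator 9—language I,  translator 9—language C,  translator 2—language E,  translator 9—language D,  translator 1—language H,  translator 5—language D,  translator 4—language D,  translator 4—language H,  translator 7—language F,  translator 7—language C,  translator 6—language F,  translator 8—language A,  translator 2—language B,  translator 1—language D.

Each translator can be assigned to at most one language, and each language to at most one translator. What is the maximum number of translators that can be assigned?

For example, pair translator 1–language C, translator 2–language B, translator 3–language D, translator 4–language H, translator 5–language F, translator 8–language J, translator 9–language G.
The set {translator 1, translator 3, translator 4, translator 5, translator 6, translator 7} has only 4 neighbours ({language C, language D, language F, language H}), so by Hall's theorem at most 7 of the 9 translators can be matched.

7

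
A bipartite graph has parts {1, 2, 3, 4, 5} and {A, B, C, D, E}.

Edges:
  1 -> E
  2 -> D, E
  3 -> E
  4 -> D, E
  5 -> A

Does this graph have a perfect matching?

No

The set {1, 2, 3, 4} has only 2 neighbours ({D, E}), so by Hall's theorem at most 3 of the 5 left vertices can be matched.
Hence no matching covers every left vertex.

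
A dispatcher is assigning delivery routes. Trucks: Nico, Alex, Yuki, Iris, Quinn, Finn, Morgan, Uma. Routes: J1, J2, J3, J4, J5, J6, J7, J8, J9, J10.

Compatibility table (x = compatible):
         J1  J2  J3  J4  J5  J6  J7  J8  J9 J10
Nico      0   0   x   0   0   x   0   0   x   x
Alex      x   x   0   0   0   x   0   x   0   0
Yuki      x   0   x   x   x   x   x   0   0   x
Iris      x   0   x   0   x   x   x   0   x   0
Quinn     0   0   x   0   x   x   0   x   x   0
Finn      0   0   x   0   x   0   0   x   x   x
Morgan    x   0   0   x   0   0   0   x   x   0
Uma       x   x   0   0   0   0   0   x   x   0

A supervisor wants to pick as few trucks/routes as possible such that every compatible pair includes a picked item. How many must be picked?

8

{Nico, Alex, Yuki, Iris, Quinn, Finn, Morgan, Uma} is a vertex cover of size 8: every edge has an endpoint in this set.
No smaller cover exists because Nico–J10, Alex–J6, Yuki–J1, Iris–J7, Quinn–J5, Finn–J3, Morgan–J8, Uma–J9 is a matching of size 8, and a cover must include an endpoint of each of these disjoint edges (König's theorem).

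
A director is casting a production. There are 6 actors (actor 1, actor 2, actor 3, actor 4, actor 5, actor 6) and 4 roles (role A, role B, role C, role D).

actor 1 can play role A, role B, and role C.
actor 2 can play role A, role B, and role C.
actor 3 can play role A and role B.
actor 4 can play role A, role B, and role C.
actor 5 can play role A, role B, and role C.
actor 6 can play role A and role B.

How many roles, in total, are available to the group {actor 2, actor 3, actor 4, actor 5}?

3

The union of neighbours of {actor 2, actor 3, actor 4, actor 5} is {role A, role B, role C}, which has 3 elements.
Since |N(S)| = 3 < |S| = 4, Hall's condition fails for this subset.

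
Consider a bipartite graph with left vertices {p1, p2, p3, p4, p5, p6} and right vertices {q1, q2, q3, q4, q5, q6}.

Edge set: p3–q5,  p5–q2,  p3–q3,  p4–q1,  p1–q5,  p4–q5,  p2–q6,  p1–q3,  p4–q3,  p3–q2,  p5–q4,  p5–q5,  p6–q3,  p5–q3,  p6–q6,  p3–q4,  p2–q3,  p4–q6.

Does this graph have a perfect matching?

For example, pair p1→q5, p2→q3, p3→q4, p4→q1, p5→q2, p6→q6.
Every left vertex is matched, so this is a perfect matching.

Yes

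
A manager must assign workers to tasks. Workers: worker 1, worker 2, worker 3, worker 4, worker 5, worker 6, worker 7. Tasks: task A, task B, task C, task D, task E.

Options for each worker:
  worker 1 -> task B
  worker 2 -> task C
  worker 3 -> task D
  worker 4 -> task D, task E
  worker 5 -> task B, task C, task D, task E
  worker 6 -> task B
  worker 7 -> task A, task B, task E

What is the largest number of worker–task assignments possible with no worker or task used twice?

5

A valid assignment of size 5: worker 1→task B, worker 2→task C, worker 3→task D, worker 4→task E, worker 7→task A.
The set {worker 1, worker 2, worker 3, worker 4, worker 5, worker 6} has only 4 neighbours ({task B, task C, task D, task E}), so by Hall's theorem at most 5 of the 7 workers can be matched.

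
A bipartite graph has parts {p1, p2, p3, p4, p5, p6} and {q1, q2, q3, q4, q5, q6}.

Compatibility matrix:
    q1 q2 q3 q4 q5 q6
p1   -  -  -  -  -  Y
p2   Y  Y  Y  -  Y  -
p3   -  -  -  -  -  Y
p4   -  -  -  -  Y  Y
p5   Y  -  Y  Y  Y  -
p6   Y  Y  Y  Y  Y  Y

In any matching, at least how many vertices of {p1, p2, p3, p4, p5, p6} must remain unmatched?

1

One maximum matching: p1→q6, p2→q2, p4→q5, p5→q3, p6→q4.
The set {p1, p3} has only 1 neighbour ({q6}), so by Hall's theorem at most 5 of the 6 left vertices can be matched.
That matches 5 of the 6, leaving 1 unmatched; no matching can do better.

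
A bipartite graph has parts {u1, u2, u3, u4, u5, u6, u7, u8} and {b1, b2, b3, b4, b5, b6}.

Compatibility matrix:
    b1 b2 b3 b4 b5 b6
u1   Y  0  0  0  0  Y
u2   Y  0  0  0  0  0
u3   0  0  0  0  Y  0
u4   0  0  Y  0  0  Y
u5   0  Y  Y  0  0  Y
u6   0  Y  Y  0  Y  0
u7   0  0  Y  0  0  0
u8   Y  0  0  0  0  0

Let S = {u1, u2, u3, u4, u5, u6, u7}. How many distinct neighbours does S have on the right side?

The union of neighbours of {u1, u2, u3, u4, u5, u6, u7} is {b1, b2, b3, b5, b6}, which has 5 elements.
Since |N(S)| = 5 < |S| = 7, Hall's condition fails for this subset.

5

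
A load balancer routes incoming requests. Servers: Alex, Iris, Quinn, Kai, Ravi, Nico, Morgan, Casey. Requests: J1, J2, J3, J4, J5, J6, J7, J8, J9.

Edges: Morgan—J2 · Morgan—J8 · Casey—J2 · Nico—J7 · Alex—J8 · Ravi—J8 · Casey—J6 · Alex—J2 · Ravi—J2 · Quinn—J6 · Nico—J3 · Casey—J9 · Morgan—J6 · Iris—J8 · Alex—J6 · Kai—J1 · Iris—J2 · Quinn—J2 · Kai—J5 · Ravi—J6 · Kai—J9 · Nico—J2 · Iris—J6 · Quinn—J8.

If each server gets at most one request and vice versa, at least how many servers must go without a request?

A valid assignment of size 6: Alex→J2, Iris→J8, Quinn→J6, Kai→J5, Nico→J3, Casey→J9.
The set {Alex, Iris, Quinn, Ravi, Morgan} has only 3 neighbours ({J2, J6, J8}), so by Hall's theorem at most 6 of the 8 servers can be matched.
That matches 6 of the 8, leaving 2 unmatched; no matching can do better.

2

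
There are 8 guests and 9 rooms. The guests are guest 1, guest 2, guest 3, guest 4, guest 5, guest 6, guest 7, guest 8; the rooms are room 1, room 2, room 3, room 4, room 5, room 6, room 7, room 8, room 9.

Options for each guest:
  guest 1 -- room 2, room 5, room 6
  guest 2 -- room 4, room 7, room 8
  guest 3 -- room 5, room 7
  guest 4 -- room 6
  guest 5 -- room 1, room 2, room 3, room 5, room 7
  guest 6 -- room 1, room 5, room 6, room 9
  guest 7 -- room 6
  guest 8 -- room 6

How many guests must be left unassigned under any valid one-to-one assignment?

A valid assignment of size 6: guest 1–room 2, guest 2–room 8, guest 3–room 7, guest 4–room 6, guest 5–room 5, guest 6–room 9.
The set {guest 4, guest 7, guest 8} has only 1 neighbour ({room 6}), so by Hall's theorem at most 6 of the 8 guests can be matched.
That matches 6 of the 8, leaving 2 unmatched; no matching can do better.

2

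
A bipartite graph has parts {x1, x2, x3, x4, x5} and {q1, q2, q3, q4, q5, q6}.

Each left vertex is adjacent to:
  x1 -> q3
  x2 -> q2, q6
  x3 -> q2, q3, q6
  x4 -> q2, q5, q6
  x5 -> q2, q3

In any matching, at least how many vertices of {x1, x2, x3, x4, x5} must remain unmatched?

1

A valid assignment of size 4: x1-q3, x2-q2, x3-q6, x4-q5.
The set {x1, x2, x3, x5} has only 3 neighbours ({q2, q3, q6}), so by Hall's theorem at most 4 of the 5 left vertices can be matched.
That matches 4 of the 5, leaving 1 unmatched; no matching can do better.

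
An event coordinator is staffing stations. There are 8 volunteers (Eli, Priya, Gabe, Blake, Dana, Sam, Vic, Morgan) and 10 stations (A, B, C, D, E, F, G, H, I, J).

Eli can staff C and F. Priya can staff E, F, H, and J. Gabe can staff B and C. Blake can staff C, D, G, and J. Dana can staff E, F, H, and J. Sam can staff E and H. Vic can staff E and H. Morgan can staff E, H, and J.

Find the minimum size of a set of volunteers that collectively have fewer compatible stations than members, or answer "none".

5

Take S = {Priya, Dana, Sam, Vic, Morgan}. Its neighbourhood is {E, F, H, J}, so |N(S)| = 4 < |S| = 5.
Every subset of size less than 5 has at least as many neighbours as members, so 5 is the minimum.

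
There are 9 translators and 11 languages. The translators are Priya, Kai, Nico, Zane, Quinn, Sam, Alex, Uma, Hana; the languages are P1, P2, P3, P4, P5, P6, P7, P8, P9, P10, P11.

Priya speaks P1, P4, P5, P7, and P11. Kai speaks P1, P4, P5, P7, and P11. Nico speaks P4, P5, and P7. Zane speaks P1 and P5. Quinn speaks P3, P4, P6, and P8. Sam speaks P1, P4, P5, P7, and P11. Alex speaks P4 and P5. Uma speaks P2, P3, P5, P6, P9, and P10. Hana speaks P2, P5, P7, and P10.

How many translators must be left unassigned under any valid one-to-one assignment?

One maximum matching: Priya-P11, Kai-P4, Nico-P7, Zane-P5, Quinn-P8, Sam-P1, Uma-P3, Hana-P10.
The set {Priya, Kai, Nico, Zane, Sam, Alex} has only 5 neighbours ({P1, P11, P4, P5, P7}), so by Hall's theorem at most 8 of the 9 translators can be matched.
That matches 8 of the 9, leaving 1 unmatched; no matching can do better.

1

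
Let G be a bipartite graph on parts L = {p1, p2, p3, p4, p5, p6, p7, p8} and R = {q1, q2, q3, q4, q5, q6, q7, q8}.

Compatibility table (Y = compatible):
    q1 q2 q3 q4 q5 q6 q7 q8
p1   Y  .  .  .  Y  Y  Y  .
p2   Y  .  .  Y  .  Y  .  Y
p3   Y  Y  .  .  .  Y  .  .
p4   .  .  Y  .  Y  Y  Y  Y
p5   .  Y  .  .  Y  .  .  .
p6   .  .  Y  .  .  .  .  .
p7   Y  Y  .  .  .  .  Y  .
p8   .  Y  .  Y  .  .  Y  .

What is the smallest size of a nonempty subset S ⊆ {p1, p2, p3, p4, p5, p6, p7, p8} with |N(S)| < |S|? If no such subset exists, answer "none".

none

A matching saturating every left vertex exists, for instance p1→q6, p2→q4, p3→q1, p4→q8, p5→q5, p6→q3, p7→q7, p8→q2.
By Hall's marriage theorem, this means |N(S)| ≥ |S| for every subset S, so no violating subset exists.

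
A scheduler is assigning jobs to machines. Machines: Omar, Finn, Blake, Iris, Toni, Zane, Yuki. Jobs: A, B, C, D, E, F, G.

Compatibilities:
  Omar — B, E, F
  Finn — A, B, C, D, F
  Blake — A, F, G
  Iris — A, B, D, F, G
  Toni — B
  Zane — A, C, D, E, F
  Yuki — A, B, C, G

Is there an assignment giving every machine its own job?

A valid assignment of size 7: Omar–E, Finn–F, Blake–G, Iris–D, Toni–B, Zane–A, Yuki–C.
All 7 machines are covered.

Yes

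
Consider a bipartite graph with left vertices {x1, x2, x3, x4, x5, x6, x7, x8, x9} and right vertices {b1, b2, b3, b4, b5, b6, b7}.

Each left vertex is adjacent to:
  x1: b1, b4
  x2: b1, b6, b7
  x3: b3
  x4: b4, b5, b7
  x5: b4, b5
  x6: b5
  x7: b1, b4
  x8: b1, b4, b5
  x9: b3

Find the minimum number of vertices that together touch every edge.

6

A maximum matching has 6 edges (e.g. x1–b1, x2–b6, x3–b3, x4–b7, x5–b4, x6–b5).
By König's theorem the minimum vertex cover has the same size. One such cover is {x2, x4, b1, b3, b4, b5}.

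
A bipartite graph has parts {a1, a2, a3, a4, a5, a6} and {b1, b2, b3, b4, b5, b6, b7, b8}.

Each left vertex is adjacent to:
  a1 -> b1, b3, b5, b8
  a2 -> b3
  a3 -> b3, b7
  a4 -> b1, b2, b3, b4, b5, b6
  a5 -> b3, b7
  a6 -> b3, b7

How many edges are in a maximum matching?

A valid assignment of size 4: a1→b8, a2→b3, a3→b7, a4→b1.
The set {a2, a3, a5, a6} has only 2 neighbours ({b3, b7}), so by Hall's theorem at most 4 of the 6 left vertices can be matched.

4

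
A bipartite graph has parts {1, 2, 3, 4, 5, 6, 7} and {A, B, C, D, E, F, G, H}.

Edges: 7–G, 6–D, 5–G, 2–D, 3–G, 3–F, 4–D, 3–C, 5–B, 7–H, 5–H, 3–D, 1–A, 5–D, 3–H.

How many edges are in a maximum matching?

5

A valid assignment of size 5: 1-A, 2-D, 3-H, 5-B, 7-G.
The set {2, 4, 6} has only 1 neighbour ({D}), so by Hall's theorem at most 5 of the 7 left vertices can be matched.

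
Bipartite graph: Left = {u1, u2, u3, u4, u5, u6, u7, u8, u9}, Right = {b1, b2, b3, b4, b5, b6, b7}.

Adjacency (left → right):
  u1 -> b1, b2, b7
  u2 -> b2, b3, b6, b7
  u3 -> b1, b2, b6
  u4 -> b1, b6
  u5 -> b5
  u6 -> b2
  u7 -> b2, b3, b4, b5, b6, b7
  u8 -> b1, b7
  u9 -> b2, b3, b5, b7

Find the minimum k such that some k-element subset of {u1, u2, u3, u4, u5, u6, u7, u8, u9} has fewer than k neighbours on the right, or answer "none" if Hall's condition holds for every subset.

Take S = {u1, u3, u4, u6, u8}. Its neighbourhood is {b1, b2, b6, b7}, so |N(S)| = 4 < |S| = 5.
Every subset of size less than 5 has at least as many neighbours as members, so 5 is the minimum.

5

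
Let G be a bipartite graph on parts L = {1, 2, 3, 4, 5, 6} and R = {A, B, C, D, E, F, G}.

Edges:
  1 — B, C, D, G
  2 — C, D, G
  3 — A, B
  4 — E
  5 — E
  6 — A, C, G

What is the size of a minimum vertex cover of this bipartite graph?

5

A maximum matching has 5 edges (e.g. 1–B, 2–G, 3–A, 4–E, 6–C).
By König's theorem the minimum vertex cover has the same size. One such cover is {1, 2, 3, 6, E}.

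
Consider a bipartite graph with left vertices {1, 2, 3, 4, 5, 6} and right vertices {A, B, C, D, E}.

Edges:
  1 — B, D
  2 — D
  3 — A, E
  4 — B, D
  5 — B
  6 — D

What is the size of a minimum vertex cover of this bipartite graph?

{3, B, D} is a vertex cover of size 3: every edge has an endpoint in this set.
No smaller cover exists because 1–B, 2–D, 3–E is a matching of size 3, and a cover must include an endpoint of each of these disjoint edges (König's theorem).

3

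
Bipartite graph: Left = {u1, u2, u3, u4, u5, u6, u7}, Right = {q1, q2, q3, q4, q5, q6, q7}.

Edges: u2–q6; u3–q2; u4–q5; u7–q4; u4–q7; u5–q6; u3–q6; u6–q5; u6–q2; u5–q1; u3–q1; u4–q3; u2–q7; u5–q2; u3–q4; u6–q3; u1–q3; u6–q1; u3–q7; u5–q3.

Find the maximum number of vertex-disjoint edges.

For example, pair u1-q3, u2-q7, u3-q6, u4-q5, u5-q2, u6-q1, u7-q4.
This saturates every left vertex, so 7 is the maximum.

7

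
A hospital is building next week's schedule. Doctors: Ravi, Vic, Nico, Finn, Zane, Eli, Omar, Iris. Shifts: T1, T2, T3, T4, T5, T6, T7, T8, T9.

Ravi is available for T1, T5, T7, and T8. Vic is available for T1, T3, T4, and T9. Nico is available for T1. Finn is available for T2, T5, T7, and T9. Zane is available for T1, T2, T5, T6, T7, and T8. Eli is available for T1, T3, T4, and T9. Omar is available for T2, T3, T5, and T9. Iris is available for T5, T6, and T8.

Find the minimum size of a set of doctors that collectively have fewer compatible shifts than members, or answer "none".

A matching saturating every doctor exists, for instance Ravi→T7, Vic→T3, Nico→T1, Finn→T9, Zane→T6, Eli→T4, Omar→T5, Iris→T8.
By Hall's marriage theorem, this means |N(S)| ≥ |S| for every subset S, so no violating subset exists.

none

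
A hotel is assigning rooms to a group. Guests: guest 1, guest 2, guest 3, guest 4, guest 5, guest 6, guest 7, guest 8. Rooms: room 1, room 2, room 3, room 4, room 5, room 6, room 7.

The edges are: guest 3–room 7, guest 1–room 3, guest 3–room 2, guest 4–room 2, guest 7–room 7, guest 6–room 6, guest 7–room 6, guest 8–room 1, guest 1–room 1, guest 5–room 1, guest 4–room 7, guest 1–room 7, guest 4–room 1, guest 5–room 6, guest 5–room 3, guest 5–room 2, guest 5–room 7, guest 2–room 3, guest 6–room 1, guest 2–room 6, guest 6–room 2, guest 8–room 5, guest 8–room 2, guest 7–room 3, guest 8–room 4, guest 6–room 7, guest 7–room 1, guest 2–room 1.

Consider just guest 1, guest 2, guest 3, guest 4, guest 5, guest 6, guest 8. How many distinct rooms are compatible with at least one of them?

The union of neighbours of {guest 1, guest 2, guest 3, guest 4, guest 5, guest 6, guest 8} is {room 1, room 2, room 3, room 4, room 5, room 6, room 7}, which has 7 elements.
Since |N(S)| = 7 ≥ |S| = 7, Hall's condition holds for this subset.

7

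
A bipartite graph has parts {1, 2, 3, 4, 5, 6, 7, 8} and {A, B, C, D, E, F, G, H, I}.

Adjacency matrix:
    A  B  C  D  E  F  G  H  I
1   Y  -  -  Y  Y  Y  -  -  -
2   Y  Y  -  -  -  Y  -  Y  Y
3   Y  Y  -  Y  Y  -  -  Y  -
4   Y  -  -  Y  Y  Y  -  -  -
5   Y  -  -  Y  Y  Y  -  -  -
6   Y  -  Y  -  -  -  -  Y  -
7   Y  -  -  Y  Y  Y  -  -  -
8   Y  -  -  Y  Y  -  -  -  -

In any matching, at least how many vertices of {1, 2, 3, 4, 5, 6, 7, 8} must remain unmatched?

1

For example, pair 1→A, 2→B, 3→H, 4→F, 5→D, 6→C, 7→E.
The set {1, 4, 5, 7, 8} has only 4 neighbours ({A, D, E, F}), so by Hall's theorem at most 7 of the 8 left vertices can be matched.
That matches 7 of the 8, leaving 1 unmatched; no matching can do better.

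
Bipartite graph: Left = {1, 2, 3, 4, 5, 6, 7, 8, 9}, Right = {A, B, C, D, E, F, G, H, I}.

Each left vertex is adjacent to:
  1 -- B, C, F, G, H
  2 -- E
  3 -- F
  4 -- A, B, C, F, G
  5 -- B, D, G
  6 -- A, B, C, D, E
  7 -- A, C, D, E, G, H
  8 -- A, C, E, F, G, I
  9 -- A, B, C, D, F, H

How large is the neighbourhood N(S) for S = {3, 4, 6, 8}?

The union of neighbours of {3, 4, 6, 8} is {A, B, C, D, E, F, G, I}, which has 8 elements.
Since |N(S)| = 8 ≥ |S| = 4, Hall's condition holds for this subset.

8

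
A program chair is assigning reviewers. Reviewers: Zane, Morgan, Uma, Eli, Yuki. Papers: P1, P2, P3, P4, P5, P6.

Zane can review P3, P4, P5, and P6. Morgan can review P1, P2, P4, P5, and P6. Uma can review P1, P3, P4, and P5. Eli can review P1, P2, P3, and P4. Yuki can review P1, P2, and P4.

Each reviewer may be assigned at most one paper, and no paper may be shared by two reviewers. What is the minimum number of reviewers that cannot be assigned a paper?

0

One maximum matching: Zane-P6, Morgan-P2, Uma-P5, Eli-P4, Yuki-P1.
This saturates every reviewer, so 5 is the maximum.
That matches 5 of the 5, leaving 0 unmatched; no matching can do better.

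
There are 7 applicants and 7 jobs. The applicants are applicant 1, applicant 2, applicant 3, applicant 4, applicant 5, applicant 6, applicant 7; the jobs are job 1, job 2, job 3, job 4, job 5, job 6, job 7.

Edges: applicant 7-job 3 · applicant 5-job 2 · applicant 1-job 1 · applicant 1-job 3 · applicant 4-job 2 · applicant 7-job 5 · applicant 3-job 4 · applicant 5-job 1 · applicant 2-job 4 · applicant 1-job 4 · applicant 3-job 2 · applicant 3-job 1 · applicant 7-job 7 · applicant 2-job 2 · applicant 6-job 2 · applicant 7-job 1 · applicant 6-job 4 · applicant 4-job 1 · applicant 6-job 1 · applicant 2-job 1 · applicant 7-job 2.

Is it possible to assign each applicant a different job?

The set {applicant 2, applicant 3, applicant 4, applicant 5, applicant 6} has only 3 neighbours ({job 1, job 2, job 4}), so by Hall's theorem at most 5 of the 7 applicants can be matched.
Hence no matching covers every applicant.

No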